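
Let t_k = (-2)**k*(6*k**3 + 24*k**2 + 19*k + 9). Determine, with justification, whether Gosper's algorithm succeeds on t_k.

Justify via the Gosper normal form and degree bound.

Yes. s_k = (-2)**k*(-2*k**3 - 4*k**2 + 3*k - 1).

The ratio is 2*(-6*k**3 - 42*k**2 - 85*k - 58)/(6*k**3 + 24*k**2 + 19*k + 9).
Factor: A=-2; B=1; C=k**3 + 4*k**2 + 19*k/6 + 3/2.
Set up (-2)·f(k+1) − (1)·f(k) − (k**3 + 4*k**2 + 19*k/6 + 3/2) = 0.
Bound: deg f ≤ 3.
Match coefficients ⇒ f(k) = -(2*k**3 + 4*k**2 - 3*k + 1)/6.
R(k) = B(k−1)·f(k)/C(k) = -(2*k**3 + 4*k**2 - 3*k + 1)/(6*k**3 + 24*k**2 + 19*k + 9); s_k = R·t_k = (-2)**k*(-2*k**3 - 4*k**2 + 3*k - 1).
Check: Δs_k = (-2)**k*(6*k**3 + 24*k**2 + 19*k + 9). ✓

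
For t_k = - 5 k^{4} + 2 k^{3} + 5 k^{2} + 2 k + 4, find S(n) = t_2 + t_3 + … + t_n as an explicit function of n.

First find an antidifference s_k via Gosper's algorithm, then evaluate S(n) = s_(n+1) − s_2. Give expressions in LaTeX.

The ratio is (5*k**4 + 18*k**3 + 19*k**2 + 2*k - 8)/(5*k**4 - 2*k**3 - 5*k**2 - 2*k - 4).
A = 1, B = 1, C = k**4 - 2*k**3/5 - k**2 - 2*k/5 - 4/5.
f must satisfy (1)·f(k+1) − (1)·f(k) = k**4 - 2*k**3/5 - k**2 - 2*k/5 - 4/5.
d = 5 from the (0,0,4) case.
Solving with deg f ≤ 5: f(k) = k*(k + 1)*(k**3 - 4*k**2 + 5*k - 4)/5.
R(k) = B(k−1)·f(k)/C(k) = k*(k**3 - 4*k**2 + 5*k - 4)/(5*k**3 - 7*k**2 + 2*k - 4); s_k = R·t_k = k*(-k**4 + 3*k**3 - k**2 - k + 4).
s_(k+1) − s_k = -5*k**4 + 2*k**3 + 5*k**2 + 2*k + 4 = t_k.
s_(n+1) = -n**5 - 2*n**4 + n**3 + 4*n**2 + 6*n + 4 and s_(2) = 12, so S(n) = -n**5 - 2*n**4 + n**3 + 4*n**2 + 6*n - 8.

S(n) = - n^{5} - 2 n^{4} + n^{3} + 4 n^{2} + 6 n - 8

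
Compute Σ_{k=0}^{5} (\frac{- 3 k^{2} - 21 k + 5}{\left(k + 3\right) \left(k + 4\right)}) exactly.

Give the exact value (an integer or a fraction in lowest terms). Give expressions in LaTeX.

Σ = -80/9

The ratio is (k + 3)*(21*k + 3*(k + 1)**2 + 16)/((k + 5)*(3*k**2 + 21*k - 5)).
Normal form (A,B,C) = (k + 3, k + 5, k**2 + 7*k - 5/3).
Set up (k + 3)·f(k+1) − (k + 4)·f(k) − (k**2 + 7*k - 5/3) = 0.
Degrees (1,1,2) ⇒ d ≤ 2.
Match coefficients ⇒ f(k) = k*(9*k - 14)/9.
Get s_k = R·t_k = k*(14 - 9*k)/(3*(k + 3)) with R(k) = B(k−1)f(k)/C(k) = k*(k + 4)*(9*k - 14)/(3*(3*k**2 + 21*k - 5)).
Verify: (-3*k**2 - 21*k + 5)/(k**2 + 7*k + 12) matches t_k.
Evaluate s at k=6 and k=0: -80/9 and 0; difference -80/9.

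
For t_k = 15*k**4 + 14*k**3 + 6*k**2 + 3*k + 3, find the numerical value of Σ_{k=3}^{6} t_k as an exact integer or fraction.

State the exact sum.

r(k) = (15*k**4 + 74*k**3 + 138*k**2 + 117*k + 41)/(15*k**4 + 14*k**3 + 6*k**2 + 3*k + 3) after simplifying.
Take A(k)=1, B(k)=1, C(k)=k**4 + 14*k**3/15 + 2*k**2/5 + k/5 + 1/5.
Solve (1)·f(k+1) − (1)·f(k) = k**4 + 14*k**3/15 + 2*k**2/5 + k/5 + 1/5.
From deg A=0, deg B=0, deg C=4: d=5.
Solve for f: f(k) = k*(3*k**4 - 4*k**3 + 2*k + 2)/15 (degree 5 ≤ 5).
R(k) = B(k−1)·f(k)/C(k) = k*(3*k**4 - 4*k**3 + 2*k + 2)/(15*k**4 + 14*k**3 + 6*k**2 + 3*k + 3); s_k = R·t_k = k*(3*k**4 - 4*k**3 + 2*k + 2).
Verify: 15*k**4 + 14*k**3 + 6*k**2 + 3*k + 3 matches t_k.
Σ_(k=3)^(6) t_k = s_(7) − s_(3) = 40929 − (429) = 40500.

Σ = 40500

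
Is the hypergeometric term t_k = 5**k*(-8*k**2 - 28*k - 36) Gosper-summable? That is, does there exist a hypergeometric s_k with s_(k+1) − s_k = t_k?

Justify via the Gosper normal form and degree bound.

Compute t_(k+1)/t_k: get 5*(2*k**2 + 11*k + 18)/(2*k**2 + 7*k + 9).
Gosper form: A/B · C(k+1)/C(k) with A=5, B=1, C=k**2 + 7*k/2 + 9/2.
Solve (5)·f(k+1) − (1)·f(k) = k**2 + 7*k/2 + 9/2.
deg f ≤ 2 (via 0,0,2).
Match coefficients ⇒ f(k) = (k**2 + k + 2)/4.
Get s_k = R·t_k = -2*5**k*(k**2 + k + 2) with R(k) = B(k−1)f(k)/C(k) = (k**2 + k + 2)/(2*(2*k**2 + 7*k + 9)).
Verify: 5**k*(-8*k**2 - 28*k - 36) matches t_k.

Yes. s_k = -2*5**k*(k**2 + k + 2).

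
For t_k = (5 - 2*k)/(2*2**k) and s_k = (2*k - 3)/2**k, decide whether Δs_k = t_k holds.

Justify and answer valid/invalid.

s_(k+1) = (2*k - 1)/(2*2**k)
s_(k+1) − s_k = (5 - 2*k)/(2*2**k)
(s_(k+1) − s_k) − t_k = 0

Valid — Δs_k = t_k.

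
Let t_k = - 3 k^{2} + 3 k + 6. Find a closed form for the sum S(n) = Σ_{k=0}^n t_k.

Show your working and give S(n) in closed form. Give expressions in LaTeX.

S(n) = - n^{3} + 7 n + 6

Step 1: r(k) = (k**2 + k - 2)/(k**2 - k - 2).
Take A(k)=1, B(k)=1, C(k)=k**2 - k - 2.
Need (1)·f(k+1) − (1)·f(k) = k**2 - k - 2.
deg f ≤ 3 (via 0,0,2).
Coefficient equations give f(k) = k*(k - 4)*(k + 1)/3.
Get s_k = R·t_k = k*(-k**2 + 3*k + 4) with R(k) = B(k−1)f(k)/C(k) = k*(k - 4)/(3*(k - 2)).
Check: Δs_k = -3*k**2 + 3*k + 6. ✓
Σ_(k=0)^n t_k = s_(n+1) − s_(0) = (-n**3 + 7*n + 6) − (0), i.e. -n**3 + 7*n + 6.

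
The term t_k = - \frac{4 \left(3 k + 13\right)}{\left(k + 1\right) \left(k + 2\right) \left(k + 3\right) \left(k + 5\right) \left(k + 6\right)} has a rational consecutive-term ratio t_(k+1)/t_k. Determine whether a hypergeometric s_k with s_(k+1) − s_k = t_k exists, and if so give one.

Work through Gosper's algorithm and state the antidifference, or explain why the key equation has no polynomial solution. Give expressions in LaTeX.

Ratio r(k) = (k + 1)*(k + 5)*(3*k + 16)/((k + 4)*(k + 7)*(3*k + 13)).
Gosper form: A/B · C(k+1)/C(k) with A=k + 1, B=k + 7, C=k**2 + 25*k/3 + 52/3.
Solve (k + 1)·f(k+1) − (k + 6)·f(k) = k**2 + 25*k/3 + 52/3.
d = 5 from the (1,1,2) case.
Solving with deg f ≤ 5: f(k) = k*(k + 3)*(k + 4)*(k**2 + 8*k + 17)/30.
Certificate R = B(k−1)f/C = k*(k + 3)*(k + 6)*(k**2 + 8*k + 17)/(10*(3*k + 13)) gives s_k = 2*k*(-k**2 - 8*k - 17)/(5*(k**3 + 8*k**2 + 17*k + 10)).
Δs = 4*(-3*k - 13)/(k**5 + 17*k**4 + 107*k**3 + 307*k**2 + 396*k + 180), as required.

s_k = \frac{2 k \left(- k^{2} - 8 k - 17\right)}{5 \left(k^{3} + 8 k^{2} + 17 k + 10\right)}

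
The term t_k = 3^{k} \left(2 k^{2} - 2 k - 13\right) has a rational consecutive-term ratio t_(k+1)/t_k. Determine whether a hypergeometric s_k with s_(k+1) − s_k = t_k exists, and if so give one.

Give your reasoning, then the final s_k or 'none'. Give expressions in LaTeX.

Compute t_(k+1)/t_k: get 3*(2*k**2 + 2*k - 13)/(2*k**2 - 2*k - 13).
Take A(k)=3, B(k)=1, C(k)=k**2 - k - 13/2.
Need (3)·f(k+1) − (1)·f(k) = k**2 - k - 13/2.
Degrees (0,0,2) ⇒ d ≤ 2.
Solve for f: f(k) = (k**2 - 4*k - 2)/2 (degree 2 ≤ 2).
Then R = B(k−1)f/C = (k**2 - 4*k - 2)/(2*k**2 - 2*k - 13), so s_k = R(k)·t_k = 3**k*(k**2 - 4*k - 2).
Check: Δs_k = 3**k*(2*k**2 - 2*k - 13). ✓

s_k = 3^{k} \left(k^{2} - 4 k - 2\right)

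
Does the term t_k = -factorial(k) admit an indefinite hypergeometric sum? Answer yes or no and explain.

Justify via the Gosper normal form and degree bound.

No — negative degree bound, so no certificate f.

t_(k+1)/t_k = k + 1.
Factor: A=k + 1; B=1; C=1.
Need (k + 1)·f(k+1) − (1)·f(k) = 1.
Degrees (1,0,0) ⇒ d ≤ -1.
Negative degree bound (-1): no f exists, t_k not Gosper-summable.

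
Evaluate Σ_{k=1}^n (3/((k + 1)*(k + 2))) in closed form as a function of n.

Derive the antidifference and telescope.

S(n) = 3*n/(2*(n + 2))

The ratio is (k + 1)/(k + 3).
A = k + 1, B = k + 3, C = 1.
Solve (k + 1)·f(k+1) − (k + 2)·f(k) = 1.
Bound: deg f ≤ 1.
Match coefficients ⇒ f(k) = k.
Certificate R = B(k−1)f/C = k*(k + 2) gives s_k = 3*k/(k + 1).
Δs = 3/(k**2 + 3*k + 2), as required.
Σ_(k=1)^n t_k = s_(n+1) − s_(1) = (3*(n + 1)/(n + 2)) − (3/2), i.e. 3*n/(2*(n + 2)).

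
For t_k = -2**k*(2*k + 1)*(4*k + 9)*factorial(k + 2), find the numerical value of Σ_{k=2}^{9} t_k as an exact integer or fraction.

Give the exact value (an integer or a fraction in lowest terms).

The ratio is 2*(k + 3)*(2*k + 3)*(4*k + 13)/((2*k + 1)*(4*k + 9)).
A = 2*k + 6, B = 1, C = k**2 + 11*k/4 + 9/8.
Need (2*k + 6)·f(k+1) − (1)·f(k) = k**2 + 11*k/4 + 9/8.
From deg A=1, deg B=0, deg C=2: d=1.
A polynomial solution: f(k) = (4*k - 3)/8.
So s_k = (B(k−1)f/C)·t_k = ((4*k - 3)/((2*k + 1)*(4*k + 9)))·t_k = -2**k*(4*k - 3)*factorial(k + 2).
Check: Δs_k = -2**k*(2*k + 1)*(4*k + 9)*factorial(k + 2). ✓
Σ_(k=2)^(9) t_k = s_(10) − s_(2) = -18148412620800 − (-480) = -18148412620320.

Σ = -18148412620320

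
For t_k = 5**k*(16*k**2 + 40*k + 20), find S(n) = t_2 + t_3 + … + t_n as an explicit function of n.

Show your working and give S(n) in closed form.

S(n) = 20*5**n*n**2 + 40*5**n*n + 20*5**n - 400

Step 1: r(k) = 5*(4*k**2 + 18*k + 19)/(4*k**2 + 10*k + 5).
Gosper form: A/B · C(k+1)/C(k) with A=5, B=1, C=k**2 + 5*k/2 + 5/4.
Set up (5)·f(k+1) − (1)·f(k) − (k**2 + 5*k/2 + 5/4) = 0.
deg f ≤ 2 (via 0,0,2).
Solve for f: f(k) = k**2/4 (degree 2 ≤ 2).
So s_k = (B(k−1)f/C)·t_k = (k**2/(4*k**2 + 10*k + 5))·t_k = 4*5**k*k**2.
Δs = 4*5**k*(-k**2 + 5*(k + 1)**2), as required.
s_(n+1) = 20*5**n*(n**2 + 2*n + 1) and s_(2) = 400, so S(n) = 20*5**n*n**2 + 40*5**n*n + 20*5**n - 400.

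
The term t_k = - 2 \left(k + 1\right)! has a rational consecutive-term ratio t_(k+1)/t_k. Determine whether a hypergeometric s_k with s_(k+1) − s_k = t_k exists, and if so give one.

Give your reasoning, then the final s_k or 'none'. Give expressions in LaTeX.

none — t_k is not Gosper-summable

Step 1: r(k) = k + 2.
A = k + 2, B = 1, C = 1.
Need (k + 2)·f(k+1) − (1)·f(k) = 1.
deg f ≤ -1 (via 1,0,0).
deg f ≤ -1 is impossible — no certificate.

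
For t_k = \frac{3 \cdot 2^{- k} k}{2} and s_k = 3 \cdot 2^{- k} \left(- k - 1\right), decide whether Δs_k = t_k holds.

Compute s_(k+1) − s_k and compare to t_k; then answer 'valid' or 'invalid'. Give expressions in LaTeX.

valid; difference matches t_k

s_(k+1) = 3*(-k - 2)/(2*2**k)
s_(k+1) − s_k = 3*k/(2*2**k)
(s_(k+1) − s_k) − t_k = 0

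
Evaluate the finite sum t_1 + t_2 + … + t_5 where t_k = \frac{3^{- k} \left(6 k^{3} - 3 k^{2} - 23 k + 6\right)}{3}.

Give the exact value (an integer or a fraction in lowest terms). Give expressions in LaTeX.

Σ = 722/729

r(k) = (6*k**3 + 15*k**2 - 11*k - 14)/(3*(6*k**3 - 3*k**2 - 23*k + 6)) after simplifying.
So A=1/3 and B=1, with C=k**3 - k**2/2 - 23*k/6 + 1.
Set up (1/3)·f(k+1) − (1)·f(k) − (k**3 - k**2/2 - 23*k/6 + 1) = 0.
From deg A=0, deg B=0, deg C=3: d=3.
Solve for f: f(k) = -(k + 2)*(3*k**2 - 3*k + 2)/2 (degree 3 ≤ 3).
Then R = B(k−1)f/C = -3*(k + 2)*(3*k**2 - 3*k + 2)/(6*k**3 - 3*k**2 - 23*k + 6), so s_k = R(k)·t_k = (-3*k**3 - 3*k**2 + 4*k - 4)/3**k.
s_(k+1) − s_k = (6*k**3 - 3*k**2 - 23*k + 6)/(3*3**k) = t_k.
Σ_(k=1)^(5) t_k = s_(6) − s_(1) = -736/729 − (-2) = 722/729.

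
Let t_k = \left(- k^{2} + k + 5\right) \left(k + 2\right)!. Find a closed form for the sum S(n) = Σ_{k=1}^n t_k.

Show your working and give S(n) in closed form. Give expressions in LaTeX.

S(n) = - n \left(n + 3\right)! + 3 \left(n + 3\right)! - 18

t_(k+1)/t_k = (k + 3)*(k - (k + 1)**2 + 6)/(-k**2 + k + 5).
Gosper form: A/B · C(k+1)/C(k) with A=k + 3, B=1, C=k**2 - k - 5.
Key eq: (k + 3)·f(k+1) = (1)·f(k) + (k**2 - k - 5).
Degrees (1,0,2) ⇒ d ≤ 1.
Solve for f: f(k) = k - 4 (degree 1 ≤ 1).
R(k) = B(k−1)·f(k)/C(k) = (k - 4)/(k**2 - k - 5); s_k = R·t_k = -(k - 4)*factorial(k + 2).
s_(k+1) − s_k = (-k**2 + k + 5)*factorial(k + 2) = t_k.
Evaluate: s_(n+1) = -(n - 3)*factorial(n + 3); subtract s_(1) = 18 ⇒ S(n) = -n*factorial(n + 3) + 3*factorial(n + 3) - 18.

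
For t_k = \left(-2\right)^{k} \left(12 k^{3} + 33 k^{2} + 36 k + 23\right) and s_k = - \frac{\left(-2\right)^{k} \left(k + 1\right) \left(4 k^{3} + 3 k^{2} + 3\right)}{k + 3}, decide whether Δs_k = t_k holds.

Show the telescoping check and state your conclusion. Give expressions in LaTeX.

Invalid: residual \frac{\left(-2\right)^{k + 1} \left(12 k^{4} + 73 k^{3} + 138 k^{2} + 131 k + 72\right)}{k^{2} + 7 k + 12} ≠ 0.

s_(k+1) = 2*(-2)**k*(k + 2)*(4*(k + 1)**3 + 3*(k + 1)**2 + 3)/(k + 4)
s_(k+1) − s_k = (-2)**k*(12*k**5 + 93*k**4 + 265*k**3 + 395*k**2 + 331*k + 132)/(k**2 + 7*k + 12)
(s_(k+1) − s_k) − t_k = (-2)**(k + 1)*(12*k**4 + 73*k**3 + 138*k**2 + 131*k + 72)/(k**2 + 7*k + 12)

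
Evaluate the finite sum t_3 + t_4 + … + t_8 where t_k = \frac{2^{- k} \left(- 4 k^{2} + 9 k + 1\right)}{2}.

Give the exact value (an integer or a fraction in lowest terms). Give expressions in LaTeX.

The ratio is (4*k**2 - k - 6)/(2*(4*k**2 - 9*k - 1)).
So A=1/2 and B=1, with C=k**2 - 9*k/4 - 1/4.
Need (1/2)·f(k+1) − (1)·f(k) = k**2 - 9*k/4 - 1/4.
From deg A=0, deg B=0, deg C=2: d=2.
A polynomial solution: f(k) = -(4*k**2 - k + 2)/2.
Then R = B(k−1)f/C = -2*(4*k**2 - k + 2)/(4*k**2 - 9*k - 1), so s_k = R(k)·t_k = (4*k**2 - k + 2)/2**k.
Check: Δs_k = (-4*k**2 + 9*k + 1)/(2*2**k). ✓
Telescoping: Σ = s_(9) − s_(3) = 317/512 − (35/8) = -1923/512.

Σ = -1923/512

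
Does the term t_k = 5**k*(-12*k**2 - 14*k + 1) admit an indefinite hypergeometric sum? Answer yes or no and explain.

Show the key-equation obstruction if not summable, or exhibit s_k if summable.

Ratio r(k) = 5*(12*k**2 + 38*k + 25)/(12*k**2 + 14*k - 1).
Gosper form: A/B · C(k+1)/C(k) with A=5, B=1, C=k**2 + 7*k/6 - 1/12.
Key eq: (5)·f(k+1) = (1)·f(k) + (k**2 + 7*k/6 - 1/12).
Bound: deg f ≤ 2.
Match coefficients ⇒ f(k) = (k - 1)*(3*k - 1)/12.
Get s_k = R·t_k = 5**k*(-3*k**2 + 4*k - 1) with R(k) = B(k−1)f(k)/C(k) = (k - 1)*(3*k - 1)/(12*k**2 + 14*k - 1).
Check: Δs_k = 5**k*(-12*k**2 - 14*k + 1). ✓

Yes. s_k = 5**k*(-3*k**2 + 4*k - 1).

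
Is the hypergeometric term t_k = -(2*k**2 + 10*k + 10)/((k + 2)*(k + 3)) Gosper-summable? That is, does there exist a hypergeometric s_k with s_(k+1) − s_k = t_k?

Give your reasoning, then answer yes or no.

Yes. s_k = -k*(2*k + 3)/(k + 2).

Compute t_(k+1)/t_k: get (k + 2)*(5*k + (k + 1)**2 + 10)/((k + 4)*(k**2 + 5*k + 5)).
Gosper form: A/B · C(k+1)/C(k) with A=k + 2, B=k + 4, C=k**2 + 5*k + 5.
Need (k + 2)·f(k+1) − (k + 3)·f(k) = k**2 + 5*k + 5.
d = 2 from the (1,1,2) case.
Coefficient equations give f(k) = k*(2*k + 3)/2.
R(k) = B(k−1)·f(k)/C(k) = k*(k + 3)*(2*k + 3)/(2*(k**2 + 5*k + 5)); s_k = R·t_k = -k*(2*k + 3)/(k + 2).
s_(k+1) − s_k = 2*(-k**2 - 5*k - 5)/(k**2 + 5*k + 6) = t_k.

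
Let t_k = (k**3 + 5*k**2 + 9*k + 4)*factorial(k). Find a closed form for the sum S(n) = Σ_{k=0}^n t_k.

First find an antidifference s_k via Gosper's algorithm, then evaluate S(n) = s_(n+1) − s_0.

S(n) = n**3*factorial(n) + 6*n**2*factorial(n) + 12*n*factorial(n) + 7*factorial(n) - 3

Step 1: r(k) = (k**4 + 9*k**3 + 30*k**2 + 41*k + 19)/(k**3 + 5*k**2 + 9*k + 4).
Normal form (A,B,C) = (k + 1, 1, k**3 + 5*k**2 + 9*k + 4).
f must satisfy (k + 1)·f(k+1) − (1)·f(k) = k**3 + 5*k**2 + 9*k + 4.
Degrees (1,0,3) ⇒ d ≤ 2.
Solve for f: f(k) = k**2 + 3*k + 3 (degree 2 ≤ 2).
R(k) = B(k−1)·f(k)/C(k) = (k**2 + 3*k + 3)/(k**3 + 5*k**2 + 9*k + 4); s_k = R·t_k = (k**2 + 3*k + 3)*factorial(k).
Check: Δs_k = (k**3 + 5*k**2 + 9*k + 4)*factorial(k). ✓
Evaluate: s_(n+1) = (n**2 + 5*n + 7)*factorial(n + 1); subtract s_(0) = 3 ⇒ S(n) = n**3*factorial(n) + 6*n**2*factorial(n) + 12*n*factorial(n) + 7*factorial(n) - 3.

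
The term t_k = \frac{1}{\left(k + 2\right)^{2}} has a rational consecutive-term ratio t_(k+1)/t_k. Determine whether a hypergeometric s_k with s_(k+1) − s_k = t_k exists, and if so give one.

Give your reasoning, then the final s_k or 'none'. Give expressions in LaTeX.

Step 1: r(k) = (k + 2)**2/(k + 3)**2.
So A=k**2 + 4*k + 4 and B=k**2 + 6*k + 9, with C=1.
f must satisfy (k**2 + 4*k + 4)·f(k+1) − (k**2 + 4*k + 4)·f(k) = 1.
deg f ≤ 0 (via 2,2,0).
Generic f = c0 gives residual -1; -1 = 0 cannot hold, so t_k is not Gosper-summable.

none (Gosper's algorithm certifies no s_k)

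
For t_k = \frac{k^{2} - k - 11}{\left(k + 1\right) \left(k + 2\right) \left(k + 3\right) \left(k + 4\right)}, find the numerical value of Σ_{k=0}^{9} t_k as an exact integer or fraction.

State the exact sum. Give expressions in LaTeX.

Ratio r(k) = (k + 1)*(k - (k + 1)**2 + 12)/((k + 5)*(-k**2 + k + 11)).
Gosper form: A/B · C(k+1)/C(k) with A=k + 1, B=k + 5, C=k**2 - k - 11.
Solve (k + 1)·f(k+1) − (k + 4)·f(k) = k**2 - k - 11.
deg f ≤ 3 (via 1,1,2).
A polynomial solution: f(k) = -k*(k**2 + 8*k + 13)/2.
Certificate R = B(k−1)f/C = -k*(k + 4)*(k**2 + 8*k + 13)/(2*(k**2 - k - 11)) gives s_k = k*(-k**2 - 8*k - 13)/(2*(k + 1)*(k + 2)*(k + 3)).
Check: Δs_k = (k**2 - k - 11)/(k**4 + 10*k**3 + 35*k**2 + 50*k + 24). ✓
Sum = s_(10) − s_(0); s_(10) = -965/1716, s_(0) = 0 ⇒ -965/1716.

Σ = -965/1716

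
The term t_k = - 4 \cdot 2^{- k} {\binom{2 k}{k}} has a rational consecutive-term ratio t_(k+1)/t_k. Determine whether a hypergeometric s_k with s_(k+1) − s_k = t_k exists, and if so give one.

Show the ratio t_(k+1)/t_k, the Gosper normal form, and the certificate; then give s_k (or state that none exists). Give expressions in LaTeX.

Step 1: r(k) = (2*k + 1)/(k + 1).
Take A(k)=2*k + 1, B(k)=k + 1, C(k)=1.
Need (2*k + 1)·f(k+1) − (k)·f(k) = 1.
deg f ≤ -1 (via 1,1,0).
deg f ≤ -1 is impossible — no certificate.

none (Gosper's algorithm certifies no s_k)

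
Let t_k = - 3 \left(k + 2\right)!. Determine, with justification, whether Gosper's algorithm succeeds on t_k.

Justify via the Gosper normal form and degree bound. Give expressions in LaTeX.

Compute t_(k+1)/t_k: get k + 3.
Take A(k)=k + 3, B(k)=1, C(k)=1.
Need (k + 3)·f(k+1) − (1)·f(k) = 1.
Bound: deg f ≤ -1.
Bound -1 < 0, so the key equation has no polynomial solution.

No — key equation has no polynomial f.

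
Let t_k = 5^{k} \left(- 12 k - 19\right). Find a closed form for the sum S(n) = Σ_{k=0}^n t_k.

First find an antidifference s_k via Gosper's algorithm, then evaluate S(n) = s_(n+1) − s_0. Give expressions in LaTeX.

S(n) = - 15 \cdot 5^{n} n - 20 \cdot 5^{n} + 1

t_(k+1)/t_k = 5*(12*k + 31)/(12*k + 19).
Take A(k)=5, B(k)=1, C(k)=k + 19/12.
Key eq: (5)·f(k+1) = (1)·f(k) + (k + 19/12).
Bound: deg f ≤ 1.
Match coefficients ⇒ f(k) = (3*k + 1)/12.
So s_k = (B(k−1)f/C)·t_k = ((3*k + 1)/(12*k + 19))·t_k = 5**k*(-3*k - 1).
s_(k+1) − s_k = 5**k*(-12*k - 19) = t_k.
Evaluate: s_(n+1) = 5**(n + 1)*(-3*n - 4); subtract s_(0) = -1 ⇒ S(n) = -15*5**n*n - 20*5**n + 1.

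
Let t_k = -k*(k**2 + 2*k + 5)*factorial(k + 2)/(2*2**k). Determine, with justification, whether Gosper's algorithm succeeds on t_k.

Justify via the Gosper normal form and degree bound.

Yes. s_k = -k*(k - 1)*factorial(k + 2)/2**k.

Ratio r(k) = (k + 1)*(k + 3)*(2*k + (k + 1)**2 + 7)/(2*k*(k**2 + 2*k + 5)).
Take A(k)=k/2 + 3/2, B(k)=1, C(k)=k**3 + 2*k**2 + 5*k.
Solve (k/2 + 3/2)·f(k+1) − (1)·f(k) = k**3 + 2*k**2 + 5*k.
deg f ≤ 2 (via 1,0,3).
Solving with deg f ≤ 2: f(k) = 2*k*(k - 1).
Certificate R = B(k−1)f/C = 2*(k - 1)/(k**2 + 2*k + 5) gives s_k = -k*(k - 1)*factorial(k + 2)/2**k.
Check: Δs_k = -k*(k**2 + 2*k + 5)*factorial(k + 2)/(2*2**k). ✓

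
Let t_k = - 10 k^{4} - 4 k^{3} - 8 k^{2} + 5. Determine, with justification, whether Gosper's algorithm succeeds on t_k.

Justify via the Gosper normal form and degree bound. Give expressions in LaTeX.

Yes. s_k = k \left(- 2 k^{4} + 4 k^{3} - 4 k^{2} + 3 k + 4\right).

Step 1: r(k) = (10*k**4 + 44*k**3 + 80*k**2 + 68*k + 17)/(10*k**4 + 4*k**3 + 8*k**2 - 5).
A = 1, B = 1, C = k**4 + 2*k**3/5 + 4*k**2/5 - 1/2.
Solve (1)·f(k+1) − (1)·f(k) = k**4 + 2*k**3/5 + 4*k**2/5 - 1/2.
Degrees (0,0,4) ⇒ d ≤ 5.
Match coefficients ⇒ f(k) = k*(2*k**4 - 4*k**3 + 4*k**2 - 3*k - 4)/10.
Get s_k = R·t_k = k*(-2*k**4 + 4*k**3 - 4*k**2 + 3*k + 4) with R(k) = B(k−1)f(k)/C(k) = k*(2*k**4 - 4*k**3 + 4*k**2 - 3*k - 4)/(10*k**4 + 4*k**3 + 8*k**2 - 5).
Δs = -10*k**4 - 4*k**3 - 8*k**2 + 5, as required.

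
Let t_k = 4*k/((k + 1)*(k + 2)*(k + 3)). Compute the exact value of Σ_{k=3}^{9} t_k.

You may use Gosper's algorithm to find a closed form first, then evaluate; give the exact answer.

r(k) = (k + 1)**2/(k*(k + 4)) after simplifying.
Gosper form: A/B · C(k+1)/C(k) with A=k + 1, B=k + 4, C=k.
Solve (k + 1)·f(k+1) − (k + 3)·f(k) = k.
From deg A=1, deg B=1, deg C=1: d=2.
Solving with deg f ≤ 2: f(k) = k*(k - 1)/4.
Get s_k = R·t_k = k*(k - 1)/((k + 1)*(k + 2)) with R(k) = B(k−1)f(k)/C(k) = (k - 1)*(k + 3)/4.
s_(k+1) − s_k = 4*k/(k**3 + 6*k**2 + 11*k + 6) = t_k.
Telescoping: Σ = s_(10) − s_(3) = 15/22 − (3/10) = 21/55.

Σ = 21/55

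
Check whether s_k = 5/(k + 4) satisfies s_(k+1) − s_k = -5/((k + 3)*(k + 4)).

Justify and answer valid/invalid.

Invalid: residual 10/(k**3 + 12*k**2 + 47*k + 60) ≠ 0.

s_(k+1) = 5/(k + 5)
s_(k+1) − s_k = -5/((k + 4)*(k + 5))
(s_(k+1) − s_k) − t_k = 10/(k**3 + 12*k**2 + 47*k + 60)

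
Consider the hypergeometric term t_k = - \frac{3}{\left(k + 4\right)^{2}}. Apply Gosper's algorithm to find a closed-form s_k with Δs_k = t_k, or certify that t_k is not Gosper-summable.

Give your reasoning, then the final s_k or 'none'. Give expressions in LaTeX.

none — t_k is not Gosper-summable

Compute t_(k+1)/t_k: get (k + 4)**2/(k + 5)**2.
Normal form (A,B,C) = (k**2 + 8*k + 16, k**2 + 10*k + 25, 1).
f must satisfy (k**2 + 8*k + 16)·f(k+1) − (k**2 + 8*k + 16)·f(k) = 1.
Bound: deg f ≤ 0.
Put f(k) = c0: A·f(k+1) − B(k−1)·f(k) − C = -1; need -1 = 0 — inconsistent ⇒ no f, not summable.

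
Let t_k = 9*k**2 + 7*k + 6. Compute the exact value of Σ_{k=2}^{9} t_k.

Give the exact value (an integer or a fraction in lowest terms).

Σ = 2912

The ratio is (9*k**2 + 25*k + 22)/(9*k**2 + 7*k + 6).
Normal form (A,B,C) = (1, 1, k**2 + 7*k/9 + 2/3).
f must satisfy (1)·f(k+1) − (1)·f(k) = k**2 + 7*k/9 + 2/3.
Bound: deg f ≤ 3.
Solve for f: f(k) = k*(3*k**2 - k + 4)/9 (degree 3 ≤ 3).
So s_k = (B(k−1)f/C)·t_k = (k*(3*k**2 - k + 4)/(9*k**2 + 7*k + 6))·t_k = k*(3*k**2 - k + 4).
Δs = 9*k**2 + 7*k + 6, as required.
Telescoping: Σ = s_(10) − s_(2) = 2940 − (28) = 2912.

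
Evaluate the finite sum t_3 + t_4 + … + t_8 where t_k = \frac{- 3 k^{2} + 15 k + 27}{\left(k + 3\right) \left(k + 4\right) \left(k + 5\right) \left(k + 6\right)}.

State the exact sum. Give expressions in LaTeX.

Σ = 5/208

Step 1: r(k) = (k**3 - 22*k - 39)/(k**3 + 2*k**2 - 44*k - 63).
So A=k + 3 and B=k + 7, with C=k**2 - 5*k - 9.
Set up (k + 3)·f(k+1) − (k + 6)·f(k) − (k**2 - 5*k - 9) = 0.
From deg A=1, deg B=1, deg C=2: d=3.
Match coefficients ⇒ f(k) = -k*(k**2 + 72*k + 107)/60.
So s_k = (B(k−1)f/C)·t_k = (-k*(k + 6)*(k**2 + 72*k + 107)/(60*(k**2 - 5*k - 9)))·t_k = k*(k**2 + 72*k + 107)/(20*(k + 3)*(k + 4)*(k + 5)).
s_(k+1) − s_k = 3*(-k**2 + 5*k + 9)/(k**4 + 18*k**3 + 119*k**2 + 342*k + 360) = t_k.
Σ_(k=3)^(8) t_k = s_(9) − s_(3) = 627/3640 − (83/560) = 5/208.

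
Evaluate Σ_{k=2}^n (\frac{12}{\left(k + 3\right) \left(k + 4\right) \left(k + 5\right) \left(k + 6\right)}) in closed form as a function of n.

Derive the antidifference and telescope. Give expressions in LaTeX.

S(n) = \frac{2 \left(n^{3} + 15 n^{2} + 74 n - 90\right)}{105 \left(n^{3} + 15 n^{2} + 74 n + 120\right)}

Compute t_(k+1)/t_k: get (k + 3)/(k + 7).
So A=k + 3 and B=k + 7, with C=1.
f must satisfy (k + 3)·f(k+1) − (k + 6)·f(k) = 1.
Bound: deg f ≤ 3.
Solving with deg f ≤ 3: f(k) = k*(k**2 + 12*k + 47)/180.
So s_k = (B(k−1)f/C)·t_k = (k*(k + 6)*(k**2 + 12*k + 47)/180)·t_k = k*(k**2 + 12*k + 47)/(15*(k + 3)*(k + 4)*(k + 5)).
Verify: 12/(k**4 + 18*k**3 + 119*k**2 + 342*k + 360) matches t_k.
Evaluate: s_(n+1) = (n**3 + 15*n**2 + 74*n + 60)/(15*(n**3 + 15*n**2 + 74*n + 120)); subtract s_(2) = 1/21 ⇒ S(n) = 2*(n**3 + 15*n**2 + 74*n - 90)/(105*(n**3 + 15*n**2 + 74*n + 120)).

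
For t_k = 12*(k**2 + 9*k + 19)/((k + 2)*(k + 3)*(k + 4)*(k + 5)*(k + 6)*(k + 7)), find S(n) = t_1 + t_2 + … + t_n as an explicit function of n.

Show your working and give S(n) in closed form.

Compute t_(k+1)/t_k: get (k + 2)*(9*k + (k + 1)**2 + 28)/((k + 8)*(k**2 + 9*k + 19)).
A = k + 2, B = k + 8, C = k**2 + 9*k + 19.
f must satisfy (k + 2)·f(k+1) − (k + 7)·f(k) = k**2 + 9*k + 19.
d = 5 from the (1,1,2) case.
Match coefficients ⇒ f(k) = k*(k + 3)*(k + 5)*(k**2 + 12*k + 44)/144.
R(k) = B(k−1)·f(k)/C(k) = k*(k + 3)*(k + 5)*(k + 7)*(k**2 + 12*k + 44)/(144*(k**2 + 9*k + 19)); s_k = R·t_k = k*(k**2 + 12*k + 44)/(12*(k**3 + 12*k**2 + 44*k + 48)).
Check: Δs_k = 12*(k**2 + 9*k + 19)/(k**6 + 27*k**5 + 295*k**4 + 1665*k**3 + 5104*k**2 + 8028*k + 5040). ✓
Evaluate: s_(n+1) = (n**3 + 15*n**2 + 71*n + 57)/(12*(n**3 + 15*n**2 + 71*n + 105)); subtract s_(1) = 19/420 ⇒ S(n) = 4*n*(n**2 + 15*n + 71)/(105*(n**3 + 15*n**2 + 71*n + 105)).

S(n) = 4*n*(n**2 + 15*n + 71)/(105*(n**3 + 15*n**2 + 71*n + 105))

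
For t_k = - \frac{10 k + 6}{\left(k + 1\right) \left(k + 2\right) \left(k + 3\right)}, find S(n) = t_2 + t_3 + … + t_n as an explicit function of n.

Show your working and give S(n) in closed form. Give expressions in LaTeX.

S(n) = \frac{- 7 n^{2} - 5 n + 12}{3 \left(n^{2} + 5 n + 6\right)}

r(k) = (k + 1)*(5*k + 8)/((k + 4)*(5*k + 3)) after simplifying.
So A=k + 1 and B=k + 4, with C=k + 3/5.
Key eq: (k + 1)·f(k+1) = (k + 3)·f(k) + (k + 3/5).
From deg A=1, deg B=1, deg C=1: d=2.
Coefficient equations give f(k) = k*(2*k + 1)/5.
Then R = B(k−1)f/C = k*(k + 3)*(2*k + 1)/(5*k + 3), so s_k = R(k)·t_k = -2*k*(2*k + 1)/((k + 1)*(k + 2)).
Δs = 2*(-5*k - 3)/(k**3 + 6*k**2 + 11*k + 6), as required.
s_(n+1) = 2*(-2*n**2 - 5*n - 3)/(n**2 + 5*n + 6) and s_(2) = -5/3, so S(n) = (-7*n**2 - 5*n + 12)/(3*(n**2 + 5*n + 6)).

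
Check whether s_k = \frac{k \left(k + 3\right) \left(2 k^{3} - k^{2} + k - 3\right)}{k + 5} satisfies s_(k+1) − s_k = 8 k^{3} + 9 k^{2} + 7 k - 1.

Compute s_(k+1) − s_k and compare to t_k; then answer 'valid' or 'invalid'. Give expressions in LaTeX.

Invalid: residual \frac{2 \left(- 6 k^{4} - 50 k^{3} - 51 k^{2} - 37 k + 5\right)}{k^{2} + 11 k + 30} ≠ 0.

s_(k+1) = (k + 1)*(k + 4)*(k + 2*(k + 1)**3 - (k + 1)**2 - 2)/(k + 6)
s_(k+1) − s_k = (8*k**5 + 85*k**4 + 246*k**3 + 244*k**2 + 125*k - 20)/(k**2 + 11*k + 30)
(s_(k+1) − s_k) − t_k = 2*(-6*k**4 - 50*k**3 - 51*k**2 - 37*k + 5)/(k**2 + 11*k + 30)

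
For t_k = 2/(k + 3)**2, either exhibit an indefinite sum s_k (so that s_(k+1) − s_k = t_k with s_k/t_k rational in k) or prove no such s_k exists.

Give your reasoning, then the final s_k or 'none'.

no hypergeometric antidifference exists

Ratio r(k) = (k + 3)**2/(k + 4)**2.
Normal form (A,B,C) = (k**2 + 6*k + 9, k**2 + 8*k + 16, 1).
Set up (k**2 + 6*k + 9)·f(k+1) − (k**2 + 6*k + 9)·f(k) − (1) = 0.
d = 0 from the (2,2,0) case.
f = c0 ⇒ A·f(k+1) − B(k−1)·f(k) − C = -1. The system {-1 = 0} is inconsistent; no antidifference.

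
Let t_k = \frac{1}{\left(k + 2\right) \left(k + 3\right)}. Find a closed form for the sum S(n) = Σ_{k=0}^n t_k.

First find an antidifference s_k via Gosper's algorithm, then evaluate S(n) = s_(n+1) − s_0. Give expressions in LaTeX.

Compute t_(k+1)/t_k: get (k + 2)/(k + 4).
Gosper form: A/B · C(k+1)/C(k) with A=k + 2, B=k + 4, C=1.
Key eq: (k + 2)·f(k+1) = (k + 3)·f(k) + (1).
Degrees (1,1,0) ⇒ d ≤ 1.
Coefficient equations give f(k) = k/2.
R(k) = B(k−1)·f(k)/C(k) = k*(k + 3)/2; s_k = R·t_k = k/(2*(k + 2)).
Check: Δs_k = 1/(k**2 + 5*k + 6). ✓
Telescope: S(n) = s_(n+1) − s_(0) = (n + 1)/(2*(n + 3)) − (0) = (n + 1)/(2*(n + 3)).

S(n) = \frac{n + 1}{2 \left(n + 3\right)}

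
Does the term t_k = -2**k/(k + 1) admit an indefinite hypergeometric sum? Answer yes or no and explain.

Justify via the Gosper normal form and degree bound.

No; the degree bound rules out any f.

t_(k+1)/t_k = 2*(k + 1)/(k + 2).
Normal form (A,B,C) = (2*k + 2, k + 2, 1).
Need (2*k + 2)·f(k+1) − (k + 1)·f(k) = 1.
Degrees (1,1,0) ⇒ d ≤ -1.
Bound -1 < 0, so the key equation has no polynomial solution.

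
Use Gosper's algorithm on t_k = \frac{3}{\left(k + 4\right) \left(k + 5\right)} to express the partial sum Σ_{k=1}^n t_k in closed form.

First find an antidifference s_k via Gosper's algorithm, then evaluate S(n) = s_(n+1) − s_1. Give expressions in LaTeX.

S(n) = \frac{3 n}{5 \left(n + 5\right)}

Compute t_(k+1)/t_k: get (k + 4)/(k + 6).
Normal form (A,B,C) = (k + 4, k + 6, 1).
Solve (k + 4)·f(k+1) − (k + 5)·f(k) = 1.
Degrees (1,1,0) ⇒ d ≤ 1.
Coefficient equations give f(k) = k/4.
So s_k = (B(k−1)f/C)·t_k = (k*(k + 5)/4)·t_k = 3*k/(4*(k + 4)).
Δs = 3/(k**2 + 9*k + 20), as required.
s_(n+1) = 3*(n + 1)/(4*(n + 5)) and s_(1) = 3/20, so S(n) = 3*n/(5*(n + 5)).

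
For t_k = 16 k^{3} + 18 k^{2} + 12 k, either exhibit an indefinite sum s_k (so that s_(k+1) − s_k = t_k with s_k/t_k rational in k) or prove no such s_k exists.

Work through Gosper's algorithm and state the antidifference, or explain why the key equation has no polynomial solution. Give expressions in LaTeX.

The ratio is (8*k**3 + 33*k**2 + 48*k + 23)/(k*(8*k**2 + 9*k + 6)).
So A=1 and B=1, with C=k**3 + 9*k**2/8 + 3*k/4.
Need (1)·f(k+1) − (1)·f(k) = k**3 + 9*k**2/8 + 3*k/4.
deg f ≤ 4 (via 0,0,3).
Match coefficients ⇒ f(k) = k*(k - 1)*(4*k**2 + 2*k + 3)/16.
Then R = B(k−1)f/C = (k - 1)*(4*k**2 + 2*k + 3)/(2*(8*k**2 + 9*k + 6)), so s_k = R(k)·t_k = k*(4*k**3 - 2*k**2 + k - 3).
s_(k+1) − s_k = 2*k*(8*k**2 + 9*k + 6) = t_k.

s_k = k \left(4 k^{3} - 2 k^{2} + k - 3\right)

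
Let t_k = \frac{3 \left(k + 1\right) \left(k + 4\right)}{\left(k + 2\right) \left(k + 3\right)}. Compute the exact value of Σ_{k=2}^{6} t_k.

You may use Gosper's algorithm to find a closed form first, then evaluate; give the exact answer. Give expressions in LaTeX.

r(k) = (k + 2)**2*(k + 5)/((k + 1)*(k + 4)**2) after simplifying.
Factor: A=k + 2; B=k + 4; C=k**2 + 5*k + 4.
f must satisfy (k + 2)·f(k+1) − (k + 3)·f(k) = k**2 + 5*k + 4.
Degrees (1,1,2) ⇒ d ≤ 2.
A polynomial solution: f(k) = k*(k + 1).
R(k) = B(k−1)·f(k)/C(k) = k*(k + 3)/(k + 4); s_k = R·t_k = 3*k*(k + 1)/(k + 2).
s_(k+1) − s_k = 3*(k**2 + 5*k + 4)/(k**2 + 5*k + 6) = t_k.
Telescoping: Σ = s_(7) − s_(2) = 56/3 − (9/2) = 85/6.

Σ = 85/6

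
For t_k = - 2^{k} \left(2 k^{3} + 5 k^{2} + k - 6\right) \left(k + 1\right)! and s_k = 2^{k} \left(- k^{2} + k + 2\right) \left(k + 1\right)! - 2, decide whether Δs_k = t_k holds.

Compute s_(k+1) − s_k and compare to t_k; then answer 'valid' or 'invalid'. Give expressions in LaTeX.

valid (s_(k+1) − s_k reduces to t_k)

s_(k+1) = 2**(k + 1)*(k - (k + 1)**2 + 3)*factorial(k + 2) - 2
s_(k+1) − s_k = -2**k*(2*k**3 + 5*k**2 + k - 6)*factorial(k + 1)
(s_(k+1) − s_k) − t_k = 0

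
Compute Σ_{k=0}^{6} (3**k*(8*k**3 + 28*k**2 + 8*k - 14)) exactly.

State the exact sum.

The ratio is 3*(4*k**3 + 26*k**2 + 44*k + 15)/(4*k**3 + 14*k**2 + 4*k - 7).
So A=3 and B=1, with C=k**3 + 7*k**2/2 + k - 7/4.
Solve (3)·f(k+1) − (1)·f(k) = k**3 + 7*k**2/2 + k - 7/4.
Bound: deg f ≤ 3.
Solve for f: f(k) = (2*k**3 - 2*k**2 - k - 2)/4 (degree 3 ≤ 3).
Get s_k = R·t_k = 2*3**k*(2*k**3 - 2*k**2 - k - 2) with R(k) = B(k−1)f(k)/C(k) = (2*k**3 - 2*k**2 - k - 2)/(4*k**3 + 14*k**2 + 4*k - 7).
Check: Δs_k = 3**k*(8*k**3 + 28*k**2 + 8*k - 14). ✓
Evaluate s at k=7 and k=0: 2532546 and -4; difference 2532550.

Σ = 2532550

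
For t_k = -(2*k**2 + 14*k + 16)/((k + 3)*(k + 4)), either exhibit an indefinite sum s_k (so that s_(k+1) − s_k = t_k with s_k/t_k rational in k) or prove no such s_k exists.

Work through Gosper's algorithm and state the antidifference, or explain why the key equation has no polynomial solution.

s_k = -2*k*(3*k + 5)/(3*k + 9)

The ratio is (k + 3)*(7*k + (k + 1)**2 + 15)/((k + 5)*(k**2 + 7*k + 8)).
Take A(k)=k + 3, B(k)=k + 5, C(k)=k**2 + 7*k + 8.
f must satisfy (k + 3)·f(k+1) − (k + 4)·f(k) = k**2 + 7*k + 8.
d = 2 from the (1,1,2) case.
A polynomial solution: f(k) = k*(3*k + 5)/3.
Then R = B(k−1)f/C = k*(k + 4)*(3*k + 5)/(3*(k**2 + 7*k + 8)), so s_k = R(k)·t_k = -2*k*(3*k + 5)/(3*k + 9).
s_(k+1) − s_k = 2*(-k**2 - 7*k - 8)/(k**2 + 7*k + 12) = t_k.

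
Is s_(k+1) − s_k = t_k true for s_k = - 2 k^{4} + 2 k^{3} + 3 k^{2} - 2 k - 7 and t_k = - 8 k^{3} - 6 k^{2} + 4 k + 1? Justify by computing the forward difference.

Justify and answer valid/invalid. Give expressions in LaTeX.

s_(k+1) = -2*k**4 - 6*k**3 - 3*k**2 + 2*k - 6
s_(k+1) − s_k = -8*k**3 - 6*k**2 + 4*k + 1
(s_(k+1) − s_k) − t_k = 0

Valid: the claim telescopes to t_k.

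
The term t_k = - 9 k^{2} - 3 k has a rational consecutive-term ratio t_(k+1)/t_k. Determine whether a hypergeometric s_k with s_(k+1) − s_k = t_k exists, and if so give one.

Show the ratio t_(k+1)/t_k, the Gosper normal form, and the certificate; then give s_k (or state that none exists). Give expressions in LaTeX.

s_k = 3 k^{2} \left(1 - k\right)

Step 1: r(k) = (k + 3*(k + 1)**2 + 1)/(k*(3*k + 1)).
Gosper form: A/B · C(k+1)/C(k) with A=1, B=1, C=k**2 + k/3.
Solve (1)·f(k+1) − (1)·f(k) = k**2 + k/3.
deg f ≤ 3 (via 0,0,2).
Coefficient equations give f(k) = k**2*(k - 1)/3.
So s_k = (B(k−1)f/C)·t_k = (k*(k - 1)/(3*k + 1))·t_k = 3*k**2*(1 - k).
Verify: 3*k*(-3*k - 1) matches t_k.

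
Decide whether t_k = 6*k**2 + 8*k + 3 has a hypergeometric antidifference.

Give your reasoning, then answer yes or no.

The ratio is (6*k**2 + 20*k + 17)/(6*k**2 + 8*k + 3).
Factor: A=1; B=1; C=k**2 + 4*k/3 + 1/2.
Need (1)·f(k+1) − (1)·f(k) = k**2 + 4*k/3 + 1/2.
Degrees (0,0,2) ⇒ d ≤ 3.
Match coefficients ⇒ f(k) = k**2*(2*k + 1)/6.
So s_k = (B(k−1)f/C)·t_k = (k**2*(2*k + 1)/(6*k**2 + 8*k + 3))·t_k = k**2*(2*k + 1).
s_(k+1) − s_k = 6*k**2 + 8*k + 3 = t_k.

Yes. s_k = k**2*(2*k + 1).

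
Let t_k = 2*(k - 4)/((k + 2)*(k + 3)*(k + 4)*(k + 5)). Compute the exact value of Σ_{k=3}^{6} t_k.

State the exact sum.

Σ = -1/3465

Step 1: r(k) = (k - 3)*(k + 2)/((k - 4)*(k + 6)).
A = k + 2, B = k + 6, C = k - 4.
Need (k + 2)·f(k+1) − (k + 5)·f(k) = k - 4.
Degrees (1,1,1) ⇒ d ≤ 3.
Solve for f: f(k) = -k*(k**2 + 9*k + 38)/24 (degree 3 ≤ 3).
R(k) = B(k−1)·f(k)/C(k) = -k*(k + 5)*(k**2 + 9*k + 38)/(24*(k - 4)); s_k = R·t_k = k*(-k**2 - 9*k - 38)/(12*(k + 2)*(k + 3)*(k + 4)).
Verify: 2*(k - 4)/(k**4 + 14*k**3 + 71*k**2 + 154*k + 120) matches t_k.
Sum = s_(7) − s_(3); s_(7) = -35/396, s_(3) = -37/420 ⇒ -1/3465.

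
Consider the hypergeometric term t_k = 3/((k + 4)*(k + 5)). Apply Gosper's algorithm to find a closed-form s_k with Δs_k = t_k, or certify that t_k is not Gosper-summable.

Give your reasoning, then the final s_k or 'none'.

s_k = 3*k/(4*(k + 4))

The ratio is (k + 4)/(k + 6).
Factor: A=k + 4; B=k + 6; C=1.
f must satisfy (k + 4)·f(k+1) − (k + 5)·f(k) = 1.
Degrees (1,1,0) ⇒ d ≤ 1.
Coefficient equations give f(k) = k/4.
Certificate R = B(k−1)f/C = k*(k + 5)/4 gives s_k = 3*k/(4*(k + 4)).
s_(k+1) − s_k = 3/(k**2 + 9*k + 20) = t_k.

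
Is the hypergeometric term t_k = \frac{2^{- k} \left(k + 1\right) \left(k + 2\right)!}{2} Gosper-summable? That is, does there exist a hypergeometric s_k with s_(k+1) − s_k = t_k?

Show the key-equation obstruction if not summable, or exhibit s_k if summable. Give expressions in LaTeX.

Yes. s_k = 2^{- k} \left(k + 2\right)!.

Ratio r(k) = (k + 2)*(k + 3)/(2*(k + 1)).
So A=k/2 + 3/2 and B=1, with C=k + 1.
f must satisfy (k/2 + 3/2)·f(k+1) − (1)·f(k) = k + 1.
From deg A=1, deg B=0, deg C=1: d=0.
A polynomial solution: f(k) = 2.
Certificate R = B(k−1)f/C = 2/(k + 1) gives s_k = factorial(k + 2)/2**k.
s_(k+1) − s_k = (k + 1)*factorial(k + 2)/(2*2**k) = t_k.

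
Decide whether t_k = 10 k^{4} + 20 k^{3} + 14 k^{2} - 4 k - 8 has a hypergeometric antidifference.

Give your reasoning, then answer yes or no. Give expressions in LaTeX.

The ratio is (5*k**4 + 30*k**3 + 67*k**2 + 62*k + 16)/(5*k**4 + 10*k**3 + 7*k**2 - 2*k - 4).
Normal form (A,B,C) = (1, 1, k**4 + 2*k**3 + 7*k**2/5 - 2*k/5 - 4/5).
Solve (1)·f(k+1) − (1)·f(k) = k**4 + 2*k**3 + 7*k**2/5 - 2*k/5 - 4/5.
Degrees (0,0,4) ⇒ d ≤ 5.
A polynomial solution: f(k) = k*(k + 1)*(k**3 - k**2 - 2)/5.
Get s_k = R·t_k = 2*k*(k**4 - k**2 - 2*k - 2) with R(k) = B(k−1)f(k)/C(k) = k*(k**3 - k**2 - 2)/(5*k**3 + 5*k**2 + 2*k - 4).
Check: Δs_k = 10*k**4 + 20*k**3 + 14*k**2 - 4*k - 8. ✓

Yes. s_k = 2 k \left(k^{4} - k^{2} - 2 k - 2\right).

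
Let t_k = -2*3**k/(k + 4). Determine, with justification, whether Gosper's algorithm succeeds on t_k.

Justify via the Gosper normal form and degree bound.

t_(k+1)/t_k = 3*(k + 4)/(k + 5).
Factor: A=3*k + 12; B=k + 5; C=1.
Set up (3*k + 12)·f(k+1) − (k + 4)·f(k) − (1) = 0.
Bound: deg f ≤ -1.
Bound -1 < 0, so the key equation has no polynomial solution.

No — t_k has no hypergeometric antidifference.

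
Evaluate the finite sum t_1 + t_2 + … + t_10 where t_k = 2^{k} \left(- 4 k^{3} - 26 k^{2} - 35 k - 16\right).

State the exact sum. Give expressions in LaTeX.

Σ = -11462642

Step 1: r(k) = 2*(4*k**3 + 38*k**2 + 99*k + 81)/(4*k**3 + 26*k**2 + 35*k + 16).
Take A(k)=2, B(k)=1, C(k)=k**3 + 13*k**2/2 + 35*k/4 + 4.
Set up (2)·f(k+1) − (1)·f(k) − (k**3 + 13*k**2/2 + 35*k/4 + 4) = 0.
Bound: deg f ≤ 3.
Match coefficients ⇒ f(k) = (4*k**3 + 2*k**2 + 3*k - 2)/4.
R(k) = B(k−1)·f(k)/C(k) = (4*k**3 + 2*k**2 + 3*k - 2)/(4*k**3 + 26*k**2 + 35*k + 16); s_k = R·t_k = 2**k*(-4*k**3 - 2*k**2 - 3*k + 2).
Check: Δs_k = 2**k*(-4*k**3 - 26*k**2 - 35*k - 16). ✓
Evaluate s at k=11 and k=1: -11462656 and -14; difference -11462642.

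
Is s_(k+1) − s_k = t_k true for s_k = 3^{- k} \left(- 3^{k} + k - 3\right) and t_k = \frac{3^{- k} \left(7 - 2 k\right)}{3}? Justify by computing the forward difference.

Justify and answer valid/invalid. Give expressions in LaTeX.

s_(k+1) = (-3*3**k + k - 2)/(3*3**k)
s_(k+1) − s_k = (7 - 2*k)/(3*3**k)
(s_(k+1) − s_k) − t_k = 0

valid; difference matches t_k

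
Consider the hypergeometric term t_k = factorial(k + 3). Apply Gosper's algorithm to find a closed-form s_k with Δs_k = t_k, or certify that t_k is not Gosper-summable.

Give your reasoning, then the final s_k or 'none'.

none (Gosper's algorithm certifies no s_k)

Compute t_(k+1)/t_k: get k + 4.
Normal form (A,B,C) = (k + 4, 1, 1).
Solve (k + 4)·f(k+1) − (1)·f(k) = 1.
Bound: deg f ≤ -1.
Bound -1 < 0, so the key equation has no polynomial solution.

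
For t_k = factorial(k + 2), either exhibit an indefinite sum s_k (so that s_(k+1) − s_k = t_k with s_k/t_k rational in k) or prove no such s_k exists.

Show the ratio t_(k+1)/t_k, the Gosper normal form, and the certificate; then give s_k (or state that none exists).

not Gosper-summable; s_k does not exist

Compute t_(k+1)/t_k: get k + 3.
Normal form (A,B,C) = (k + 3, 1, 1).
Set up (k + 3)·f(k+1) − (1)·f(k) − (1) = 0.
From deg A=1, deg B=0, deg C=0: d=-1.
d = -1 < 0 ⇒ no nonzero polynomial f; not summable.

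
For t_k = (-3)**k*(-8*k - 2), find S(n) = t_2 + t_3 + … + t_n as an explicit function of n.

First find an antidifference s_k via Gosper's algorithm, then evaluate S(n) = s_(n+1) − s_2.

The ratio is 3*(-4*k - 5)/(4*k + 1).
Gosper form: A/B · C(k+1)/C(k) with A=-3, B=1, C=k + 1/4.
Solve (-3)·f(k+1) − (1)·f(k) = k + 1/4.
From deg A=0, deg B=0, deg C=1: d=1.
Match coefficients ⇒ f(k) = -(2*k - 1)/8.
Get s_k = R·t_k = (-3)**k*(2*k - 1) with R(k) = B(k−1)f(k)/C(k) = -(2*k - 1)/(2*(4*k + 1)).
Verify: (-3)**k*(-8*k - 2) matches t_k.
Σ_(k=2)^n t_k = s_(n+1) − s_(2) = ((-3)**(n + 1)*(2*n + 1)) − (27), i.e. -6*(-3)**n*n - 3*(-3)**n - 27.

S(n) = -6*(-3)**n*n - 3*(-3)**n - 27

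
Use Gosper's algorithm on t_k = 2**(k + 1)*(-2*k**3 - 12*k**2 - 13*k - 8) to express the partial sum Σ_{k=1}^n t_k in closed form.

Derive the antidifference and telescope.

S(n) = -8*2**n*n**3 - 24*2**n*n**2 - 28*2**n*n - 20*2**n + 20

r(k) = 2*(2*k**3 + 18*k**2 + 43*k + 35)/(2*k**3 + 12*k**2 + 13*k + 8) after simplifying.
A = 2, B = 1, C = k**3 + 6*k**2 + 13*k/2 + 4.
f must satisfy (2)·f(k+1) − (1)·f(k) = k**3 + 6*k**2 + 13*k/2 + 4.
Bound: deg f ≤ 3.
Solving with deg f ≤ 3: f(k) = (2*k**3 + k + 2)/2.
So s_k = (B(k−1)f/C)·t_k = ((2*k**3 + k + 2)/(2*k**3 + 12*k**2 + 13*k + 8))·t_k = 2**(k + 1)*(-2*k**3 - k - 2).
Check: Δs_k = 2**(k + 1)*(2*k**3 - k - 4*(k + 1)**3 - 4). ✓
Σ_(k=1)^n t_k = s_(n+1) − s_(1) = (2**(n + 2)*(-2*n**3 - 6*n**2 - 7*n - 5)) − (-20), i.e. -8*2**n*n**3 - 24*2**n*n**2 - 28*2**n*n - 20*2**n + 20.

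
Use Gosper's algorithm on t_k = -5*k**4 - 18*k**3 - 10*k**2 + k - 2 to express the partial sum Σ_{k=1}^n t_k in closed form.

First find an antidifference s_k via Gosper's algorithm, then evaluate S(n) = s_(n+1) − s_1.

Ratio r(k) = (5*k**4 + 38*k**3 + 94*k**2 + 93*k + 34)/(5*k**4 + 18*k**3 + 10*k**2 - k + 2).
Gosper form: A/B · C(k+1)/C(k) with A=1, B=1, C=k**4 + 18*k**3/5 + 2*k**2 - k/5 + 2/5.
Set up (1)·f(k+1) − (1)·f(k) − (k**4 + 18*k**3/5 + 2*k**2 - k/5 + 2/5) = 0.
From deg A=0, deg B=0, deg C=4: d=5.
Coefficient equations give f(k) = k*(k + 1)*(k**3 + k**2 - 5*k + 4)/5.
So s_k = (B(k−1)f/C)·t_k = (k*(k**3 + k**2 - 5*k + 4)/(5*k**3 + 13*k**2 - 3*k + 2))·t_k = k*(-k**4 - 2*k**3 + 4*k**2 + k - 4).
Δs = -5*k**4 - 18*k**3 - 10*k**2 + k - 2, as required.
Σ_(k=1)^n t_k = s_(n+1) − s_(1) = (-n**5 - 7*n**4 - 14*n**3 - 9*n**2 - 3*n - 2) − (-2), i.e. n*(-n**4 - 7*n**3 - 14*n**2 - 9*n - 3).

S(n) = n*(-n**4 - 7*n**3 - 14*n**2 - 9*n - 3)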